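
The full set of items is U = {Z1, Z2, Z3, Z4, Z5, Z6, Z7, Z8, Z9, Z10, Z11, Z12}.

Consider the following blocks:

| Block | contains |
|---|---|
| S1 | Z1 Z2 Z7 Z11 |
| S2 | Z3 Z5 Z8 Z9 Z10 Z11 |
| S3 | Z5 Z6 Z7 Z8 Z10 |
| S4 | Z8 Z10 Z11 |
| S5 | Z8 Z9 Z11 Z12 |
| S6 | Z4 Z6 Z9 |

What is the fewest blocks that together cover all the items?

4

S1, S2, S5, and S6 cover everything between them: the union {Z1, Z2, Z3, Z4, Z5, Z6, Z7, Z8, Z9, Z10, Z11, Z12} is all of U.
No 3 of the 6 blocks cover everything (all 20 combinations miss at least one item), so 4 is optimal.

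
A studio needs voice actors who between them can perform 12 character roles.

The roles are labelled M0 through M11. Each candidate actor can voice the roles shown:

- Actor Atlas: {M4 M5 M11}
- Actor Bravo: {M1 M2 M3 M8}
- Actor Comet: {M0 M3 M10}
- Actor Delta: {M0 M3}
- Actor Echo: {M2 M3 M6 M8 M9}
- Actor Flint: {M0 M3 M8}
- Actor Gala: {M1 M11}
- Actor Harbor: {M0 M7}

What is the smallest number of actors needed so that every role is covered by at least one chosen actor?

5

Atlas and Comet and Echo and Gala and Harbor together: Atlas ∪ Comet ∪ Echo ∪ Gala ∪ Harbor = {M0, M1, M2, M3, M4, M5, M6, M7, M8, M9, M10, M11} — every role is covered.
No 4 of the 8 actors cover everything (all 70 combinations miss at least one role), so 5 is optimal.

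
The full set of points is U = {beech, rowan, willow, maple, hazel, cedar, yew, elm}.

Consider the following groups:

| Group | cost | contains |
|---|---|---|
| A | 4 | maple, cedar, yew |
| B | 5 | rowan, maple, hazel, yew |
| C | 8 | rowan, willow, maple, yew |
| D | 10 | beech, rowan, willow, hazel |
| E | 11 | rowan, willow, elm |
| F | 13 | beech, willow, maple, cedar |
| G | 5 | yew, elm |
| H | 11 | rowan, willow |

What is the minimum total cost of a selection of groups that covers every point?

19

A, D, G together cover every point (A ∪ D ∪ G = {beech, rowan, willow, maple, hazel, cedar, yew, elm}); total cost 4 + 10 + 5 = 19.
The greedy pick B, A, D, G costs 24; no covering selection beats 19.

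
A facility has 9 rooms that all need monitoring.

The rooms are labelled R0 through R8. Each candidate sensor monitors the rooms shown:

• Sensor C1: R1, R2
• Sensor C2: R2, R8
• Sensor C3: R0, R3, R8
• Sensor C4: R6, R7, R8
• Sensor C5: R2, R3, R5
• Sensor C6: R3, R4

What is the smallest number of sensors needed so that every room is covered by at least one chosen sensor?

5

C1 and C3 and C4 and C5 and C6 together: C1 ∪ C3 ∪ C4 ∪ C5 ∪ C6 = {R0, R1, R2, R3, R4, R5, R6, R7, R8} — every room is covered.
No 4 of the 6 sensors cover everything (all 15 combinations miss at least one room), so 5 is optimal.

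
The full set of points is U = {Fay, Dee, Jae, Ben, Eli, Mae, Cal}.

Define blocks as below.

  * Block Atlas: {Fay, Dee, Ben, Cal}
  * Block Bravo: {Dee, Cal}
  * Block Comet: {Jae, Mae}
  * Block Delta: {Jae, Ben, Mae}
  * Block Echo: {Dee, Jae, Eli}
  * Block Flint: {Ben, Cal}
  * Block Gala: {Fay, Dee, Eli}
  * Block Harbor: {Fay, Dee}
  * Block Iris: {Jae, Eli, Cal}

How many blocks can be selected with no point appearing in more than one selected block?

Comet, Flint, Harbor are pairwise disjoint (Comet={Jae,Mae}; Flint={Ben,Cal}; Harbor={Fay,Dee}).
Every remaining block overlaps one of these, and no 4 of the listed blocks are pairwise disjoint, so 3 is the maximum.

3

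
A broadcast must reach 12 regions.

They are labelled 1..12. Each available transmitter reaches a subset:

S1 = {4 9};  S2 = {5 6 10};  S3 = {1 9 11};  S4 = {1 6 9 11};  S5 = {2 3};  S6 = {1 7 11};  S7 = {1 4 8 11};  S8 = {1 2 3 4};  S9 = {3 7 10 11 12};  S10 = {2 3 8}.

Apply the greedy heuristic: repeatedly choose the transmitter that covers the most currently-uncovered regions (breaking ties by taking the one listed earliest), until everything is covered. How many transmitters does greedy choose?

5

Greedy: pick S9 (covers 5 new) → pick S4 (covers 3 new) → pick S7 (covers 2 new) → pick S2 (covers 1 new) → pick S5 (covers 1 new). Total picks: 5.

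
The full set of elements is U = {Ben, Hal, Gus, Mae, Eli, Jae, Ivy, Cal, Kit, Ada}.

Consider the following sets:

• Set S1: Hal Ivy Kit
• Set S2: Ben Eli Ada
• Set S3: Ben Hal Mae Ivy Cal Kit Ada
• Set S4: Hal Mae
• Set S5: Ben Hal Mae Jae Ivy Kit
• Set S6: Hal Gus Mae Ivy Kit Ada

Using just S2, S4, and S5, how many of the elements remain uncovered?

2

Union of S2, S4, S5 = {Ben, Hal, Mae, Eli, Jae, Ivy, Kit, Ada}.
Not covered: Gus, Cal — 2 elements.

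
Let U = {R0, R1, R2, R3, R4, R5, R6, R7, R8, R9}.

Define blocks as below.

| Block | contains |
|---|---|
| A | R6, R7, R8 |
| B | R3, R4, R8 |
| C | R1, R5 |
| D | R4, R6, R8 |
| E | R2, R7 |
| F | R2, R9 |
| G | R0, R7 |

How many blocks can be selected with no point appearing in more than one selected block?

4

C, D, F, G are pairwise disjoint (C={R1,R5}; D={R4,R6,R8}; F={R2,R9}; G={R0,R7}).
Every remaining block overlaps one of these, and no 5 of the listed blocks are pairwise disjoint, so 4 is the maximum.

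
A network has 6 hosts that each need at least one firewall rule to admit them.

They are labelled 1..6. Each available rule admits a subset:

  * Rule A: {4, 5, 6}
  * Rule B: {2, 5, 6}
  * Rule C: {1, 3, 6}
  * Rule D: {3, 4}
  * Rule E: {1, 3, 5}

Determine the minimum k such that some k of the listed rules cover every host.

Take {A, B, E}. Their union is {1, 2, 3, 4, 5, 6}, which is all 6 hosts.
Only B contains 2, so B is forced; the remaining 3 hosts need at least 2 more rules (each remaining rule adds at most 2) — so at least 3 rules are needed, and 3 is optimal.

3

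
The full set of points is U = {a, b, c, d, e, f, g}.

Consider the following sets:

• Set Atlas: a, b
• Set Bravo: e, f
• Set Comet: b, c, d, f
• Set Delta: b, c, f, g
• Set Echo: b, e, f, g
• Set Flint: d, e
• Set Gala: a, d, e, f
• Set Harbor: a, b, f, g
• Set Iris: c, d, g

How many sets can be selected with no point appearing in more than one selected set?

3

Atlas, Bravo, Iris are pairwise disjoint (Atlas={a,b}; Bravo={e,f}; Iris={c,d,g}).
Every remaining set overlaps one of these, and no 4 of the listed sets are pairwise disjoint, so 3 is the maximum.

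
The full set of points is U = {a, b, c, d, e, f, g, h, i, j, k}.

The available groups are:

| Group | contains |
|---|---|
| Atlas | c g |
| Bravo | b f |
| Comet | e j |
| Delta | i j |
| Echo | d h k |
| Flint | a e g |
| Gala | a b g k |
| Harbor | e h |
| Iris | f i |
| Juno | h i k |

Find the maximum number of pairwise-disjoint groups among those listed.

Bravo, Delta, Echo, Flint are pairwise disjoint (Bravo={b,f}; Delta={i,j}; Echo={d,h,k}; Flint={a,e,g}).
Every remaining group overlaps one of these, and no 5 of the listed groups are pairwise disjoint, so 4 is the maximum.

4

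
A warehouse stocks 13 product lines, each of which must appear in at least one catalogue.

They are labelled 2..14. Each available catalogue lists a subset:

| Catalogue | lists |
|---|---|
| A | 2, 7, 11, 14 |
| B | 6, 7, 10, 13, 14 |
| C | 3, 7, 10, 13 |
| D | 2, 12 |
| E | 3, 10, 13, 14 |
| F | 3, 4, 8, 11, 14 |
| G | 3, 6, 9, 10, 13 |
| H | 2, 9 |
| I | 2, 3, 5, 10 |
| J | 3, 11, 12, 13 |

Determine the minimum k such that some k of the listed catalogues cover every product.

A and D and F and G and I together: A ∪ D ∪ F ∪ G ∪ I = {2, 3, 4, 5, 6, 7, 8, 9, 10, 11, 12, 13, 14} — every product is covered.
No 4 of the 10 catalogues cover everything (all 210 combinations miss at least one product), so 5 is optimal.

5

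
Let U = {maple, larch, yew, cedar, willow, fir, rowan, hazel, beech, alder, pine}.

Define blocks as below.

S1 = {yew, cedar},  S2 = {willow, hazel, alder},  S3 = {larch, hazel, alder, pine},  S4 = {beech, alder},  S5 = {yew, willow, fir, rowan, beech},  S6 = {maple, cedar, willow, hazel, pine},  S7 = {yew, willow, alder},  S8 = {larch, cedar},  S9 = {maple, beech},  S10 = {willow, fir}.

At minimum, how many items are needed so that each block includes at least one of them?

The 4 items {larch, cedar, willow, beech} hit every block.
The blocks S1, S3, S9, S10 are pairwise disjoint, so any hitting set needs a separate item for each — at least 4. Hence 4 is optimal.

4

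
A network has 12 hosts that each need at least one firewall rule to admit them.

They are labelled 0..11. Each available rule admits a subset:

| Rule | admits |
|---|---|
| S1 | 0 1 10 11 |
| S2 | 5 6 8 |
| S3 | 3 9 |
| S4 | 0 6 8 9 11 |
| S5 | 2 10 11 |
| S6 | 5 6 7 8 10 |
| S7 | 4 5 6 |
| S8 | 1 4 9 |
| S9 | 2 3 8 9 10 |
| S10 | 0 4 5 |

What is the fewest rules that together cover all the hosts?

Take {S1, S6, S9, S10}. Their union is {0, 1, 2, 3, 4, 5, 6, 7, 8, 9, 10, 11}, which is all 12 hosts.
Only S6 contains 7, so S6 is forced; the remaining 7 hosts need at least 3 more rules (each remaining rule adds at most 3) — so at least 4 rules are needed, and 4 is optimal.

4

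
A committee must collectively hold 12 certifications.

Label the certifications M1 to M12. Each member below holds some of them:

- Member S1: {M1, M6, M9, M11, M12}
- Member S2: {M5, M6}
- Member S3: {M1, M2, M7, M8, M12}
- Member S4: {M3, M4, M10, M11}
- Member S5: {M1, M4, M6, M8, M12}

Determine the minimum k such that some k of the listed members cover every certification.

4

S1 and S2 and S3 and S4 together: S1 ∪ S2 ∪ S3 ∪ S4 = {M1, M2, M3, M4, M5, M6, M7, M8, M9, M10, M11, M12} — every certification is covered.
Only S1 contains M9, so S1 is forced; the remaining 7 certifications need at least 3 more members (each remaining member adds at most 3) — so at least 4 members are needed, and 4 is optimal.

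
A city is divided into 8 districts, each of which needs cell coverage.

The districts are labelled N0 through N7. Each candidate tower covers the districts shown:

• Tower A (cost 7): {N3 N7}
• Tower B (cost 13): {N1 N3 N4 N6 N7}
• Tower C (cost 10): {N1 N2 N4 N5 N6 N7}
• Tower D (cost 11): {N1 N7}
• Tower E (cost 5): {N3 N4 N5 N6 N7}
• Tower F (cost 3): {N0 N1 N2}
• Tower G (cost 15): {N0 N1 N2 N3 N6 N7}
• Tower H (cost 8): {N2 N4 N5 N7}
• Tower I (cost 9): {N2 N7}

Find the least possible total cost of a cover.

E, F together cover every district (E ∪ F = {N0, N1, N2, N3, N4, N5, N6, N7}); total cost 5 + 3 = 8.
No covering selection has total cost below 8.

8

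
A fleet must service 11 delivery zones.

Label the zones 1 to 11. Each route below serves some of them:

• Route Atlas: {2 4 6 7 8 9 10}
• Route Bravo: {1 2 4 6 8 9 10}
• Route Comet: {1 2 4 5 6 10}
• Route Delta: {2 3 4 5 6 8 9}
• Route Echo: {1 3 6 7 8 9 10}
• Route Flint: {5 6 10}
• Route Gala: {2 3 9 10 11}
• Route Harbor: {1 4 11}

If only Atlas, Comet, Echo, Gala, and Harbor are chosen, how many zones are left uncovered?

0

Union of Atlas, Comet, Echo, Gala, Harbor = {1, 2, 3, 4, 5, 6, 7, 8, 9, 10, 11} — that's every zone, so 0 are uncovered.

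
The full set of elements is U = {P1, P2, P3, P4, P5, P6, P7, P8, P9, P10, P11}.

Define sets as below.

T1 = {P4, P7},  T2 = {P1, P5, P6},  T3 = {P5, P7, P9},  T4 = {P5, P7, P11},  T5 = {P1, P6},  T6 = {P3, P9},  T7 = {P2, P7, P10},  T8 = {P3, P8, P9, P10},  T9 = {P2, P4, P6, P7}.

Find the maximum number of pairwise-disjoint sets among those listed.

T1, T5, T8 are pairwise disjoint (T1={P4,P7}; T5={P1,P6}; T8={P3,P8,P9,P10}).
Every remaining set overlaps one of these, and no 4 of the listed sets are pairwise disjoint, so 3 is the maximum.

3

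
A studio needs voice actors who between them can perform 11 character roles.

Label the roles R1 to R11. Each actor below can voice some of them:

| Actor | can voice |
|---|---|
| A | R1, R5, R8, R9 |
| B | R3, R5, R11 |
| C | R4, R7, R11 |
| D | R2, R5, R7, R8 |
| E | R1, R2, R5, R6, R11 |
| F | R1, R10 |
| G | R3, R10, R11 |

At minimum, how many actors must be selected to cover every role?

A and C and E and G together: A ∪ C ∪ E ∪ G = {R1, R2, R3, R4, R5, R6, R7, R8, R9, R10, R11} — every role is covered.
Only E contains R6, so E is forced; the remaining 6 roles need at least 3 more actors (each remaining actor adds at most 2) — so at least 4 actors are needed, and 4 is optimal.

4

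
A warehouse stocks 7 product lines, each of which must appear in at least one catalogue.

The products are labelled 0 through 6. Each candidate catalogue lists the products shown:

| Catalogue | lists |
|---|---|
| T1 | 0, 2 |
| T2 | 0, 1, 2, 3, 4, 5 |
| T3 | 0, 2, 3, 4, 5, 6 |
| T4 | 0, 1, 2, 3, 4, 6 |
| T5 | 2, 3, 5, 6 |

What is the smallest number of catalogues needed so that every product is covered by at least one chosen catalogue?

2

T2 and T3 together: T2 ∪ T3 = {0, 1, 2, 3, 4, 5, 6} — every product is covered.
No single catalogue has all 7 products (the largest, T2, has 6), so 2 is optimal.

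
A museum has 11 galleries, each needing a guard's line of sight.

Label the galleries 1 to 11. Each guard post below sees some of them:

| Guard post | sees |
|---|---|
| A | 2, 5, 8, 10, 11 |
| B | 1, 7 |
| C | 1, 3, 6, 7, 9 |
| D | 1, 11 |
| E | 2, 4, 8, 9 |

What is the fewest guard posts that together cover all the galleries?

Take {A, C, E}. Their union is {1, 2, 3, 4, 5, 6, 7, 8, 9, 10, 11}, which is all 11 galleries.
Each guard post has at most 5 galleries, and 2·5 = 10 < 11 — so at least 3 guard posts are needed, and 3 is optimal.

3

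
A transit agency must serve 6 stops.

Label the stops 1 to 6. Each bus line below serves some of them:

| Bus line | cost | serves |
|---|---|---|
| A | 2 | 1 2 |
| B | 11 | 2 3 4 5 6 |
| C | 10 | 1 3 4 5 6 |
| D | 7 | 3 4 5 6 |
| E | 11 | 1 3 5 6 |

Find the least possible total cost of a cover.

9

A, D together cover every stop (A ∪ D = {1, 2, 3, 4, 5, 6}); total cost 2 + 7 = 9.
No covering selection has total cost below 9.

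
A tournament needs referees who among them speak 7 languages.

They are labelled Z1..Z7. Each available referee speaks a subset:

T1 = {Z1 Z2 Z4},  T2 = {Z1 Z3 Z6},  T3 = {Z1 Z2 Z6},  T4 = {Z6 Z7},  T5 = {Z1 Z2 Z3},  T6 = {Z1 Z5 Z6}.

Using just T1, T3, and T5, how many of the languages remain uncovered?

Union of T1, T3, T5 = {Z1, Z2, Z3, Z4, Z6}.
Not covered: Z5, Z7 — 2 languages.

2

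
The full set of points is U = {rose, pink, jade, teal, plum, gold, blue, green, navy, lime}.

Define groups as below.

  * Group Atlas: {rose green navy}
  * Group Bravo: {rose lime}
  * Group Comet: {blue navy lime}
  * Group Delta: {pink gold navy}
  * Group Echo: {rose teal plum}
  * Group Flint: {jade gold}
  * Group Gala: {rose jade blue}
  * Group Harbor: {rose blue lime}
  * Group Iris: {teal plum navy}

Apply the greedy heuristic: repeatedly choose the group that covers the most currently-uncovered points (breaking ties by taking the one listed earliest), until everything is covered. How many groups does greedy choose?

5

Greedy: pick Atlas (covers 3 new) → pick Comet (covers 2 new) → pick Delta (covers 2 new) → pick Echo (covers 2 new) → pick Flint (covers 1 new). Total picks: 5.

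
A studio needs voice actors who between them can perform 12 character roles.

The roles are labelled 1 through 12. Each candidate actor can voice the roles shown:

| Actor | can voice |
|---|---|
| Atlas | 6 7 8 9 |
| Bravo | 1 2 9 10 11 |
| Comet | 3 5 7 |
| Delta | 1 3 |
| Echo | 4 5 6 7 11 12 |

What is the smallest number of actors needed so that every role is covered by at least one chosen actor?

4

Atlas and Bravo and Delta and Echo together: Atlas ∪ Bravo ∪ Delta ∪ Echo = {1, 2, 3, 4, 5, 6, 7, 8, 9, 10, 11, 12} — every role is covered.
No 3 of the 5 actors cover everything (all 10 combinations miss at least one role), so 4 is optimal.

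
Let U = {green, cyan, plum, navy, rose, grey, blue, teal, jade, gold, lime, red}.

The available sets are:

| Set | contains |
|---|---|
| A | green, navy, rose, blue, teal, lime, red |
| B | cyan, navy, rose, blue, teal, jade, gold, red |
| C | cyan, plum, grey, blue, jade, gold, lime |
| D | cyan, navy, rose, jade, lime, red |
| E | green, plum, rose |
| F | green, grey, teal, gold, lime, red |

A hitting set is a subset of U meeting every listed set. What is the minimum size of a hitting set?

2

H = {rose, gold} meets every set (each contains at least one member of H), and |H| = 2.
No single item lies in every set, so at least 2 are needed and 2 is optimal.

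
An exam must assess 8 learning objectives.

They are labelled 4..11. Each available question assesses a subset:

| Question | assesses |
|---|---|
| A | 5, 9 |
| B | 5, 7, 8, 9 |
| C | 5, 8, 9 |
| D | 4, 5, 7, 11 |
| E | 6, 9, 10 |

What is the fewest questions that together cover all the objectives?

3

Take {C, D, E}. Their union is {4, 5, 6, 7, 8, 9, 10, 11}, which is all 8 objectives.
Only D contains 4, so D is forced; the remaining 4 objectives need at least 2 more questions (each remaining question adds at most 3) — so at least 3 questions are needed, and 3 is optimal.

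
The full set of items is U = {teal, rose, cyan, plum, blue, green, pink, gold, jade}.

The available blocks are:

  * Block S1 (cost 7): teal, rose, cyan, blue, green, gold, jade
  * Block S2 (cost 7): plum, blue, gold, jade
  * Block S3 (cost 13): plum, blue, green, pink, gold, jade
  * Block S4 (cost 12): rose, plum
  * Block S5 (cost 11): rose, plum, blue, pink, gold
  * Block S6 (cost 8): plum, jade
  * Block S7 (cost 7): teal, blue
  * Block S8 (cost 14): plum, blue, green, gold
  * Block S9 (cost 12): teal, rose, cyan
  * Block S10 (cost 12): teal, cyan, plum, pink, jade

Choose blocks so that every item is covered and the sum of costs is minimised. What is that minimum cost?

S1, S5 together cover every item (S1 ∪ S5 = {teal, rose, cyan, plum, blue, green, pink, gold, jade}); total cost 7 + 11 = 18.
No covering selection has total cost below 18.

18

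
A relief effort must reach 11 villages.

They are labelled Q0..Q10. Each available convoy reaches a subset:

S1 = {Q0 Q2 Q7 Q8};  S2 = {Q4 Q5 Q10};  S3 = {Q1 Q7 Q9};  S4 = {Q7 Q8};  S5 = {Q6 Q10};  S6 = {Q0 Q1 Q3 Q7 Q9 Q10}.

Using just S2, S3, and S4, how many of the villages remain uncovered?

Union of S2, S3, S4 = {Q1, Q4, Q5, Q7, Q8, Q9, Q10}.
Not covered: Q0, Q2, Q3, Q6 — 4 villages.

4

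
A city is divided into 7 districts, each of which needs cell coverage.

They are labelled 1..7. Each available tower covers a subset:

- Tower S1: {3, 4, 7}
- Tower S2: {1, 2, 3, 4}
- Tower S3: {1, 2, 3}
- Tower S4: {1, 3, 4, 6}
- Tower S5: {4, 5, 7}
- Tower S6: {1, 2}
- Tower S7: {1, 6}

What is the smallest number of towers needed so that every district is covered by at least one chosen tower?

Take {S4, S5, S6}. Their union is {1, 2, 3, 4, 5, 6, 7}, which is all 7 districts.
Only S5 contains 5, so S5 is forced; the remaining 4 districts need at least 2 more towers (each remaining tower adds at most 3) — so at least 3 towers are needed, and 3 is optimal.

3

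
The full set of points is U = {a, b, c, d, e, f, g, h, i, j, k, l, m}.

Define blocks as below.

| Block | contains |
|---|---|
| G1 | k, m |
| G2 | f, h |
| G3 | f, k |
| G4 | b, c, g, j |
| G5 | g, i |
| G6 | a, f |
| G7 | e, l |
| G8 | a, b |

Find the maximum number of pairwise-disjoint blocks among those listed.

5

G1, G2, G5, G7, G8 are pairwise disjoint (G1={k,m}; G2={f,h}; G5={g,i}; G7={e,l}; G8={a,b}).
Every remaining block overlaps one of these, and no 6 of the listed blocks are pairwise disjoint, so 5 is the maximum.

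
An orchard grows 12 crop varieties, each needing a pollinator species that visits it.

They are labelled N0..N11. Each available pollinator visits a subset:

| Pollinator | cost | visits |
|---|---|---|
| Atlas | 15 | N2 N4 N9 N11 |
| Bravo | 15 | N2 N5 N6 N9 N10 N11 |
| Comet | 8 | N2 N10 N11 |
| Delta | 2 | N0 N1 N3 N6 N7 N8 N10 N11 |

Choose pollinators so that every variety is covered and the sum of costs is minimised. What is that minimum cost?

Atlas, Bravo, Delta together cover every variety (Atlas ∪ Bravo ∪ Delta = {N0, N1, N2, N3, N4, N5, N6, N7, N8, N9, N10, N11}); total cost 15 + 15 + 2 = 32.
No covering selection has total cost below 32.

32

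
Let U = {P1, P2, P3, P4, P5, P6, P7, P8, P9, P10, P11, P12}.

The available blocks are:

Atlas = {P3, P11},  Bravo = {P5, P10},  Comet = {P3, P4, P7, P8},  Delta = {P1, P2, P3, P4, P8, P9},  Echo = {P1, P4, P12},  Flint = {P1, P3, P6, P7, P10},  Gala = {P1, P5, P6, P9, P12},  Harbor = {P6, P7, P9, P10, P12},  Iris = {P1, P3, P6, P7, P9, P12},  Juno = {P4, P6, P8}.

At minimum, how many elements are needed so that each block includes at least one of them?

The 4 elements {P4, P5, P7, P11} hit every block.
No choice of 3 elements meets every block, so 4 is the minimum.

4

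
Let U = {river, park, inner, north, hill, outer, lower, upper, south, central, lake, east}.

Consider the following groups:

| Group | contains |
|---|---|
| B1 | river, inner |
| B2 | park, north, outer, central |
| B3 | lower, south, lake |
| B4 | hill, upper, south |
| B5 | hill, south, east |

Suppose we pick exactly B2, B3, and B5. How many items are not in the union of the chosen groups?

Union of B2, B3, B5 = {park, north, hill, outer, lower, south, central, lake, east}.
Not covered: river, inner, upper — 3 items.

3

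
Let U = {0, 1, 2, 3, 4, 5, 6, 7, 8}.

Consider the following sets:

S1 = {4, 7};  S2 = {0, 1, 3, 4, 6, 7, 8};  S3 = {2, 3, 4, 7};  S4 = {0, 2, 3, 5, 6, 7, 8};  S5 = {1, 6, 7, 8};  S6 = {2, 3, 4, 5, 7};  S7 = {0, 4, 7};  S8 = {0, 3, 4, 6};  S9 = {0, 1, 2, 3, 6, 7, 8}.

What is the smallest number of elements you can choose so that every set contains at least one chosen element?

The 2 elements {6, 7} hit every set.
No single element lies in every set, so at least 2 are needed and 2 is optimal.

2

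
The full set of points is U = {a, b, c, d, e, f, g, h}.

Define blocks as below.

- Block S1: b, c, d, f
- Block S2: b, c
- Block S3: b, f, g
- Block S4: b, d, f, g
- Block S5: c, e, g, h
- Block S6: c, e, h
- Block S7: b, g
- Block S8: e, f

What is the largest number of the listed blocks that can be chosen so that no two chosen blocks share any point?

2

S4, S6 are pairwise disjoint (S4={b,d,f,g}; S6={c,e,h}).
Every remaining block overlaps one of these, and no 3 of the listed blocks are pairwise disjoint, so 2 is the maximum.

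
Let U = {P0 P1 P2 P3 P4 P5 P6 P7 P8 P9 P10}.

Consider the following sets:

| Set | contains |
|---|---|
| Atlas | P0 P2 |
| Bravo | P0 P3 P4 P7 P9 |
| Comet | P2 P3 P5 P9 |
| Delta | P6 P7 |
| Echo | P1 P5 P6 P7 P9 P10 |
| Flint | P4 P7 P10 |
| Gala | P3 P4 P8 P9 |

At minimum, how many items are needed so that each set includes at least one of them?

3

Take H = {P0, P3, P7}. Each listed set contains at least one of these, so H is a hitting set of size 3.
The sets Atlas, Delta, Gala are pairwise disjoint, so any hitting set needs a separate item for each — at least 3. Hence 3 is optimal.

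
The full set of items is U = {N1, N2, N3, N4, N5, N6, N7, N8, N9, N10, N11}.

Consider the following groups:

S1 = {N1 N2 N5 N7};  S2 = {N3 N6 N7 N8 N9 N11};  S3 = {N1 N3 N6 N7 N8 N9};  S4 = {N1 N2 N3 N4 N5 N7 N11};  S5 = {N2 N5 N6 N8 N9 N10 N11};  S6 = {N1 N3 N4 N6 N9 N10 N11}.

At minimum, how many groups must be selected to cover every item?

S4 and S5 cover everything between them: the union {N1, N2, N3, N4, N5, N6, N7, N8, N9, N10, N11} is all of U.
No single group has all 11 items (the largest, S4, has 7), so 2 is optimal.

2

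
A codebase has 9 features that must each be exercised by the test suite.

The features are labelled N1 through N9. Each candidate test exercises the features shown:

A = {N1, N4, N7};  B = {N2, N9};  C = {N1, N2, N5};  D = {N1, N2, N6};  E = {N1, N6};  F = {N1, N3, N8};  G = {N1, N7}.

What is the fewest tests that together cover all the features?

5

A and B and C and E and F together: A ∪ B ∪ C ∪ E ∪ F = {N1, N2, N3, N4, N5, N6, N7, N8, N9} — every feature is covered.
No 4 of the 7 tests cover everything (all 35 combinations miss at least one feature), so 5 is optimal.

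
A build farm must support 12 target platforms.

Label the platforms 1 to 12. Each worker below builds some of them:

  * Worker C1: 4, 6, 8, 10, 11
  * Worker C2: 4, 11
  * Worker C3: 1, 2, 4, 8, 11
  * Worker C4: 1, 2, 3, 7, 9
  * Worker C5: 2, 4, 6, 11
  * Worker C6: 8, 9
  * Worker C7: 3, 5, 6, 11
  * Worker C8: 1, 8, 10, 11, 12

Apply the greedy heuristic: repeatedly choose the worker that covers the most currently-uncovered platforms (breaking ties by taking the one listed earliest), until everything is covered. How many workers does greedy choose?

4

Greedy: pick C1 (covers 5 new) → pick C4 (covers 5 new) → pick C7 (covers 1 new) → pick C8 (covers 1 new). Total picks: 4.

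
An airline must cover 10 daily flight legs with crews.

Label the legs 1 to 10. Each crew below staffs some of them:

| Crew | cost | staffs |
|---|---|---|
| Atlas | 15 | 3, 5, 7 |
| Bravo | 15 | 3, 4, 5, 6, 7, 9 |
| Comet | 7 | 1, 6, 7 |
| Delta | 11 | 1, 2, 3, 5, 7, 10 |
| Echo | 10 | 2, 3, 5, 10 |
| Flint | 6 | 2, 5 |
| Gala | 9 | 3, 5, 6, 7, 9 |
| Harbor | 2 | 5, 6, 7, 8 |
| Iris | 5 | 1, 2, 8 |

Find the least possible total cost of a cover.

Bravo, Delta, Harbor together cover every leg (Bravo ∪ Delta ∪ Harbor = {1, 2, 3, 4, 5, 6, 7, 8, 9, 10}); total cost 15 + 11 + 2 = 28.
The greedy pick Harbor, Iris, Gala, Echo, Bravo costs 41; no covering selection beats 28.

28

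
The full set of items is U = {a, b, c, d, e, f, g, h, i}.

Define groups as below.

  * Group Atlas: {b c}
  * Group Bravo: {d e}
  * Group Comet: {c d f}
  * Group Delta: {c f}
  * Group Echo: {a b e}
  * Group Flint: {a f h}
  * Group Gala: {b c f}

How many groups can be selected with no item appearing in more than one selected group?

3

Atlas, Bravo, Flint are pairwise disjoint (Atlas={b,c}; Bravo={d,e}; Flint={a,f,h}).
Every remaining group overlaps one of these, and no 4 of the listed groups are pairwise disjoint, so 3 is the maximum.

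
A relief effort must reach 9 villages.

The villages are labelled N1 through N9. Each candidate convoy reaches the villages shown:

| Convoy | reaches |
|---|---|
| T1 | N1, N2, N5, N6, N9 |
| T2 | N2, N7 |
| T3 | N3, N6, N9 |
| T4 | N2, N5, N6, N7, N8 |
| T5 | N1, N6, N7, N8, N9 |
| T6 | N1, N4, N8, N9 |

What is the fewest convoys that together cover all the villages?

Take {T3, T4, T6}. Their union is {N1, N2, N3, N4, N5, N6, N7, N8, N9}, which is all 9 villages.
Only T3 contains N3, so T3 is forced; the remaining 6 villages need at least 2 more convoys (each remaining convoy adds at most 4) — so at least 3 convoys are needed, and 3 is optimal.

3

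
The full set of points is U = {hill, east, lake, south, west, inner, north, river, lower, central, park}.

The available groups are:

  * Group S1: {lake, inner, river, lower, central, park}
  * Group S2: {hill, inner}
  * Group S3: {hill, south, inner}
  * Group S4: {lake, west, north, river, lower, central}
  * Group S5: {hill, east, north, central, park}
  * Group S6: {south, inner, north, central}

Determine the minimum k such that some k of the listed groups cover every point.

3

S3 and S4 and S5 together: S3 ∪ S4 ∪ S5 = {hill, east, lake, south, west, inner, north, river, lower, central, park} — every point is covered.
Only S5 contains east, so S5 is forced; the remaining 6 points need at least 2 more groups (each remaining group adds at most 4) — so at least 3 groups are needed, and 3 is optimal.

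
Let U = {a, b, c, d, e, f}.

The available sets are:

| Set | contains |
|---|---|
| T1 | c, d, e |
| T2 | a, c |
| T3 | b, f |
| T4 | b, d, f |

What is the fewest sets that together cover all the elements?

Take {T1, T2, T4}. Their union is {a, b, c, d, e, f}, which is all 6 elements.
Only T2 contains a, so T2 is forced; the remaining 4 elements need at least 2 more sets (each remaining set adds at most 3) — so at least 3 sets are needed, and 3 is optimal.

3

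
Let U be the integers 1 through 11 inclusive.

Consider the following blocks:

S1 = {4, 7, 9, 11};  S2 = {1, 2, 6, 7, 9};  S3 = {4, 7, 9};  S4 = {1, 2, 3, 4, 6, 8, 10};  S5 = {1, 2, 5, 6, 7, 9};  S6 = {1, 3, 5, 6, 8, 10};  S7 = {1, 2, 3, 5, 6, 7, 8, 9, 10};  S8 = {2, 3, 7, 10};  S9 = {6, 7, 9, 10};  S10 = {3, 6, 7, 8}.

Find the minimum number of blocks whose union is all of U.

S1 and S7 together: S1 ∪ S7 = {1, 2, 3, 4, 5, 6, 7, 8, 9, 10, 11} — every point is covered.
No single block has all 11 points (the largest, S7, has 9), so 2 is optimal.

2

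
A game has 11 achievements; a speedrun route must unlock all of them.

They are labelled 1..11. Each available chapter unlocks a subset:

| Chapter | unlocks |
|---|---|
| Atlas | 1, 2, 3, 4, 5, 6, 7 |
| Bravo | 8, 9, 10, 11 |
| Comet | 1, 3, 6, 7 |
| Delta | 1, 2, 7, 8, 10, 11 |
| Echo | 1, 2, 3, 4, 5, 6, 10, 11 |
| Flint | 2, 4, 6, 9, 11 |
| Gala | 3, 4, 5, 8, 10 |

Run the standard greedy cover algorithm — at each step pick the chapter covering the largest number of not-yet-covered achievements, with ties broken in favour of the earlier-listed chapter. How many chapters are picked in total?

Greedy: pick Echo (covers 8 new) → pick Bravo (covers 2 new) → pick Atlas (covers 1 new). Total picks: 3.
(The true minimum cover uses only 2 chapters, so greedy is not optimal here.)

3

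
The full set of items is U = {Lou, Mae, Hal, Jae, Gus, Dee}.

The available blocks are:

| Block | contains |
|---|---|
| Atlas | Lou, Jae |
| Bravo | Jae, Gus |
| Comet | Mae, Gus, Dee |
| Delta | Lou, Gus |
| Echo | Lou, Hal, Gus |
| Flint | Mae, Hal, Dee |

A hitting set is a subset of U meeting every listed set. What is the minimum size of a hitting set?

H = {Lou, Jae, Dee} meets every block (each contains at least one member of H), and |H| = 3.
No choice of 2 items meets every block, so 3 is the minimum.

3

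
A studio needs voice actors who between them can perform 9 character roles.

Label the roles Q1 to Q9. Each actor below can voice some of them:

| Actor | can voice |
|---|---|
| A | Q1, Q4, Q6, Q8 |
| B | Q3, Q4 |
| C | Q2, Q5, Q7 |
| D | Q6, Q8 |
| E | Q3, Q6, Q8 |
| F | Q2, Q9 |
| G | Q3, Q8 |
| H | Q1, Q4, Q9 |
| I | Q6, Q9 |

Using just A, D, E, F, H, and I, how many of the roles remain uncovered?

Union of A, D, E, F, H, I = {Q1, Q2, Q3, Q4, Q6, Q8, Q9}.
Not covered: Q5, Q7 — 2 roles.

2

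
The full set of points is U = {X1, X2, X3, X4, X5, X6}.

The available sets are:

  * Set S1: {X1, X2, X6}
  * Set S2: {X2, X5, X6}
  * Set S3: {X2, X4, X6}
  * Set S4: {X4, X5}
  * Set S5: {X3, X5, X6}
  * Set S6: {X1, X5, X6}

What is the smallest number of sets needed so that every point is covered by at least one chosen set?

Take {S1, S4, S5}. Their union is {X1, X2, X3, X4, X5, X6}, which is all 6 points.
Only S5 contains X3, so S5 is forced; the remaining 3 points need at least 2 more sets (each remaining set adds at most 2) — so at least 3 sets are needed, and 3 is optimal.

3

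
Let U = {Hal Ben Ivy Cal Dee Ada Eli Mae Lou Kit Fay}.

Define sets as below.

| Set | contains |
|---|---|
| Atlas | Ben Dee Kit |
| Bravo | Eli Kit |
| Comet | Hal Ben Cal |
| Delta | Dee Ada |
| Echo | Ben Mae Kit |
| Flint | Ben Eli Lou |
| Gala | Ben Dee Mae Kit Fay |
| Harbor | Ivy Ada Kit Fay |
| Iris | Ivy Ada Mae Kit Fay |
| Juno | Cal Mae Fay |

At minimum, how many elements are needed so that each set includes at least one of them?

4

H = {Ben, Ada, Eli, Mae} meets every set (each contains at least one member of H), and |H| = 4.
No choice of 3 elements meets every set, so 4 is the minimum.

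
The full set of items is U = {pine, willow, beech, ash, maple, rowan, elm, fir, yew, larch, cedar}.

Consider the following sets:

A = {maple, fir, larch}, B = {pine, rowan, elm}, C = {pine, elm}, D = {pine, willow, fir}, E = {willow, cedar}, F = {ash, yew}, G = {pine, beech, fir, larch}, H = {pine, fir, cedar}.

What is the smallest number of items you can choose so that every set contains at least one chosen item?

T = {pine, ash, larch, cedar} meets every set (each contains at least one member of T), and |T| = 4.
The sets A, B, E, F are pairwise disjoint, so any hitting set needs a separate item for each — at least 4. Hence 4 is optimal.

4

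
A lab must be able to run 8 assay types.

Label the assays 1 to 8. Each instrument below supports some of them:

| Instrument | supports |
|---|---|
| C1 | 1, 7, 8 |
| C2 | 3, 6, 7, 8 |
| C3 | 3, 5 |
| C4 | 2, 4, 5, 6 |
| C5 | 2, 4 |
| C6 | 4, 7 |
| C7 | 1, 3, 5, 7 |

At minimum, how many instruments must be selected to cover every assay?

3

Take {C1, C4, C7}. Their union is {1, 2, 3, 4, 5, 6, 7, 8}, which is all 8 assays.
No 2 of the 7 instruments cover everything (all 21 combinations miss at least one assay), so 3 is optimal.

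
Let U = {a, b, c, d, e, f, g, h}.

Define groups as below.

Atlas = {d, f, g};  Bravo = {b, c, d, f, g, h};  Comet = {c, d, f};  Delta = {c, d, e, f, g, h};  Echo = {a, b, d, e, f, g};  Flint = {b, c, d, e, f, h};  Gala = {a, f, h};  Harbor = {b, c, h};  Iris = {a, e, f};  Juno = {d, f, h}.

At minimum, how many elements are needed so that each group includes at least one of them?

2

The 2 elements {b, f} hit every group.
The groups Harbor, Iris are pairwise disjoint, so any hitting set needs a separate element for each — at least 2. Hence 2 is optimal.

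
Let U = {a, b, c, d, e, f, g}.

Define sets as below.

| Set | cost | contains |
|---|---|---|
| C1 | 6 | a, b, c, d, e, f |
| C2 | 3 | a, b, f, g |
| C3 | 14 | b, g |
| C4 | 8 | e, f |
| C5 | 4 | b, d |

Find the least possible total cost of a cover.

C1, C2 together cover every item (C1 ∪ C2 = {a, b, c, d, e, f, g}); total cost 6 + 3 = 9.
No covering selection has total cost below 9.

9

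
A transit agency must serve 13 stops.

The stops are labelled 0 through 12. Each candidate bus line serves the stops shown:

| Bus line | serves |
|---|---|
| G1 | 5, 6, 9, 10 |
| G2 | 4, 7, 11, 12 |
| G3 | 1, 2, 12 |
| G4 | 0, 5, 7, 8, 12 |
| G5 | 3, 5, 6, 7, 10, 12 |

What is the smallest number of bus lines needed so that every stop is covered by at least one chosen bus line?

Take {G1, G2, G3, G4, G5}. Their union is {0, 1, 2, 3, 4, 5, 6, 7, 8, 9, 10, 11, 12}, which is all 13 stops.
Only G5 contains 3, so G5 is forced; the remaining 7 stops need at least 4 more bus lines (each remaining bus line adds at most 2) — so at least 5 bus lines are needed, and 5 is optimal.

5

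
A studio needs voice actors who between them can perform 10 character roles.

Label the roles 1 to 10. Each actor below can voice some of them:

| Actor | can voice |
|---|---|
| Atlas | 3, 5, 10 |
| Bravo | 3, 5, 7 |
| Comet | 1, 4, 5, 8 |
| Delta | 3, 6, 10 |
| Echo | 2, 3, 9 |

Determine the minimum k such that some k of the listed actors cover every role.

4

Bravo and Comet and Delta and Echo together: Bravo ∪ Comet ∪ Delta ∪ Echo = {1, 2, 3, 4, 5, 6, 7, 8, 9, 10} — every role is covered.
Only Bravo contains 7, so Bravo is forced; the remaining 7 roles need at least 3 more actors (each remaining actor adds at most 3) — so at least 4 actors are needed, and 4 is optimal.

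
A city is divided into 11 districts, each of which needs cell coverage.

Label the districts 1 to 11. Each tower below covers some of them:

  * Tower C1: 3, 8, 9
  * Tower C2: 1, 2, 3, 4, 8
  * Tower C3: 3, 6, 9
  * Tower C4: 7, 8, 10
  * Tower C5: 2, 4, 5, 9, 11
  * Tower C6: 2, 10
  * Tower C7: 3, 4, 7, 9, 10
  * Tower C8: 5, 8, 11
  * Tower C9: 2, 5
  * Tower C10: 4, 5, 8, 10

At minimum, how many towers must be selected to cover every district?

Take {C2, C3, C4, C8}. Their union is {1, 2, 3, 4, 5, 6, 7, 8, 9, 10, 11}, which is all 11 districts.
No 3 of the 10 towers cover everything (all 120 combinations miss at least one district), so 4 is optimal.

4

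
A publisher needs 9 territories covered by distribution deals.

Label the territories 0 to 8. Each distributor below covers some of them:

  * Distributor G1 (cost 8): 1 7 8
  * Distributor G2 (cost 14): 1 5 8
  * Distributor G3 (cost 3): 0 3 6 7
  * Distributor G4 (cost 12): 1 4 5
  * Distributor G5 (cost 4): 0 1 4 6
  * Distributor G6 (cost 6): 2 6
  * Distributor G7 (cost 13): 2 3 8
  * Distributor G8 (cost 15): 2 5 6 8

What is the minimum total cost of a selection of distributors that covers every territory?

G3, G5, G8 together cover every territory (G3 ∪ G5 ∪ G8 = {0, 1, 2, 3, 4, 5, 6, 7, 8}); total cost 3 + 4 + 15 = 22.
No covering selection has total cost below 22.

22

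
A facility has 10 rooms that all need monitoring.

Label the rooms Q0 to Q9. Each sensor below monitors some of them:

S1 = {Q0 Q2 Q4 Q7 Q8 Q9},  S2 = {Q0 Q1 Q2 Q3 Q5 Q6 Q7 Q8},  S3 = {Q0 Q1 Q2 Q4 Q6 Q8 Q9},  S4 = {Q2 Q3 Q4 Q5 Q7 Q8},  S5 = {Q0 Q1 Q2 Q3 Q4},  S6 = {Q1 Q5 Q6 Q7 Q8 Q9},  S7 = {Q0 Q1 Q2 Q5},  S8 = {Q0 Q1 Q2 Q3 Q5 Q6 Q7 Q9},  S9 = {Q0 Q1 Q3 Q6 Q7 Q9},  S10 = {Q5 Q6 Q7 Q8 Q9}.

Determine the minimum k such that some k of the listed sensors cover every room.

2

S1 and S2 together: S1 ∪ S2 = {Q0, Q1, Q2, Q3, Q4, Q5, Q6, Q7, Q8, Q9} — every room is covered.
No single sensor has all 10 rooms (the largest, S2, has 8), so 2 is optimal.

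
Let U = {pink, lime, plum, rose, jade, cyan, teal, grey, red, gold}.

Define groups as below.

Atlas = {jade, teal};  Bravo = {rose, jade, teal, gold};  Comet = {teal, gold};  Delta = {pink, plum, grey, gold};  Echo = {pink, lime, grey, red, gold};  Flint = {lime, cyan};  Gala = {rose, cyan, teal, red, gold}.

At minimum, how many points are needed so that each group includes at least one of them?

The 3 points {lime, teal, grey} hit every group.
The groups Atlas, Delta, Flint are pairwise disjoint, so any hitting set needs a separate point for each — at least 3. Hence 3 is optimal.

3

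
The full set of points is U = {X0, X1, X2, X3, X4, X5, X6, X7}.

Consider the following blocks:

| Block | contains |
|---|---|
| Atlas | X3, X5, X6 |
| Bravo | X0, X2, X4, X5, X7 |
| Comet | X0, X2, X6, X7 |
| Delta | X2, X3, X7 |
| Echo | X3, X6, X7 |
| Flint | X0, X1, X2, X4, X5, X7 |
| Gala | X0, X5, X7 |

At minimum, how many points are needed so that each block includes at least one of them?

H = {X6, X7} meets every block (each contains at least one member of H), and |H| = 2.
No single point lies in every block, so at least 2 are needed and 2 is optimal.

2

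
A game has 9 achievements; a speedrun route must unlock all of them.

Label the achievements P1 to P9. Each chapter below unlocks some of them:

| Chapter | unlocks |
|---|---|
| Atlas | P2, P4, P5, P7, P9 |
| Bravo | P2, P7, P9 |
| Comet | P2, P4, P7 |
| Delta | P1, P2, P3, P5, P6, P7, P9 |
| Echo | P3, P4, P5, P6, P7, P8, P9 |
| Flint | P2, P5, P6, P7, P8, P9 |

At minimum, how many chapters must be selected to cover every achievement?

Delta and Echo together: Delta ∪ Echo = {P1, P2, P3, P4, P5, P6, P7, P8, P9} — every achievement is covered.
No single chapter has all 9 achievements (the largest, Delta, has 7), so 2 is optimal.

2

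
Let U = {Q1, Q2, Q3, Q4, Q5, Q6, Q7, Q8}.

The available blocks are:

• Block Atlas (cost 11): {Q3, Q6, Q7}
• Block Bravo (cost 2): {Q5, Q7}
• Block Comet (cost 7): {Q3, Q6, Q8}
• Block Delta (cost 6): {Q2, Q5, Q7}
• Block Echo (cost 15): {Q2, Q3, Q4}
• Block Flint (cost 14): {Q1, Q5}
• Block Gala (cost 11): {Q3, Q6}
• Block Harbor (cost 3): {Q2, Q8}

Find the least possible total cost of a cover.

38

Bravo, Comet, Echo, Flint together cover every element (Bravo ∪ Comet ∪ Echo ∪ Flint = {Q1, Q2, Q3, Q4, Q5, Q6, Q7, Q8}); total cost 2 + 7 + 15 + 14 = 38.
The greedy pick Bravo, Harbor, Comet, Flint, Echo costs 41; no covering selection beats 38.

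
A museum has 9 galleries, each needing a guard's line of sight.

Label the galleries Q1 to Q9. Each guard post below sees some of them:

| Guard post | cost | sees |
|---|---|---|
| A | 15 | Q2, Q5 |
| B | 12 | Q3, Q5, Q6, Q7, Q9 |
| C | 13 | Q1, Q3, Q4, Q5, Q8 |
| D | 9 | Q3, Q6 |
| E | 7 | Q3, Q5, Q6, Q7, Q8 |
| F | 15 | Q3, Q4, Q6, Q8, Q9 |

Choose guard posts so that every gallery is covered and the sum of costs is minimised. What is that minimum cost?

40

A, B, C together cover every gallery (A ∪ B ∪ C = {Q1, Q2, Q3, Q4, Q5, Q6, Q7, Q8, Q9}); total cost 15 + 12 + 13 = 40.
The greedy pick E, C, B, A costs 47; no covering selection beats 40.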